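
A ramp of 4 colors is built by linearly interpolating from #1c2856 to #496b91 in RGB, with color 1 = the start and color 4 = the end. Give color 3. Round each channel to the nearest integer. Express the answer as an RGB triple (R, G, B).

(58, 85, 125)

With 4 swatches and endpoints inclusive, swatch 3 sits at t = (3 − 1)/(4 − 1) = 2/3 ≈ 0.6667.
#1c2856 → (28, 40, 86); #496b91 → (73, 107, 145).
R = 28 + 0.6667 × (73 − 28) = 58.001 → 58
G = 40 + 0.6667 × (107 − 40) = 84.669 → 85
B = 86 + 0.6667 × (145 − 86) = 125.335 → 125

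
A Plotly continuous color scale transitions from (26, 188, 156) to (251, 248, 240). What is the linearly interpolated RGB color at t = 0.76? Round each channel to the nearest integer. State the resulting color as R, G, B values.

R = 26 + 0.76 × (251 − 26) = 26 + 0.76 × 225 = 197 → 197
G = 188 + 0.76 × (248 − 188) = 188 + 0.76 × 60 = 233.6 → 234
B = 156 + 0.76 × (240 − 156) = 156 + 0.76 × 84 = 219.84 → 220

(197, 234, 220)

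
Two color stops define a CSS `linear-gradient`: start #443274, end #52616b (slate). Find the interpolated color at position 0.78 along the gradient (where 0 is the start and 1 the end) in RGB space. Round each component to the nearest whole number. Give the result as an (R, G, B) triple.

#443274 → (68, 50, 116); #52616b → (82, 97, 107).
R = 68 + 0.78 × (82 − 68) = 68 + 0.78 × 14 = 78.92 → 79
G = 50 + 0.78 × (97 − 50) = 50 + 0.78 × 47 = 86.66 → 87
B = 116 + 0.78 × (107 − 116) = 116 + 0.78 × -9 = 108.98 → 109
So the blended color is (79, 87, 109), about #4f576d.

(79, 87, 109)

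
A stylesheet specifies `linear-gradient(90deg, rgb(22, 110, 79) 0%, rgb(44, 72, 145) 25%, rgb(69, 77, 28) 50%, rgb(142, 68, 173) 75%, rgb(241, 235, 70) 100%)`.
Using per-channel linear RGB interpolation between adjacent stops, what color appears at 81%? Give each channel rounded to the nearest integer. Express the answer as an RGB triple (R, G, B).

81% lies between the 75% and 100% stops, so the local fraction is t = (81 − 75)/(100 − 75) = 6/25 ≈ 0.24.
R = 142 + 0.24 × (241 − 142) = 165.76 → 166
G = 68 + 0.24 × (235 − 68) = 108.08 → 108
B = 173 + 0.24 × (70 − 173) = 148.28 → 148

(166, 108, 148)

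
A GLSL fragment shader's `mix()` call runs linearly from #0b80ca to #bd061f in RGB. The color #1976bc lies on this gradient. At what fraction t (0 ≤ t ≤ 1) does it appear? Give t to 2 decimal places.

0.08

Invert the lerp on the R channel (largest span, 178): t = (25 − 11) / (189 − 11) = 14/178 = 0.078652.
Check on G: (118 − 128)/(6 − 128) = 0.08197 ✓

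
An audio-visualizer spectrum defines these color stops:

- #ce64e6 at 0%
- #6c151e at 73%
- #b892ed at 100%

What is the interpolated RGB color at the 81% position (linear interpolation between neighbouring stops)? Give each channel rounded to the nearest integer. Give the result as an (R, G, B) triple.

81% lies between the 73% and 100% stops, so the local fraction is t = (81 − 73)/(100 − 73) = 8/27 ≈ 0.2963.
#6c151e → (108, 21, 30); #b892ed → (184, 146, 237).
R = 108 + 0.2963 × (184 − 108) = 130.519 → 131
G = 21 + 0.2963 × (146 − 21) = 58.038 → 58
B = 30 + 0.2963 × (237 − 30) = 91.334 → 91

(131, 58, 91)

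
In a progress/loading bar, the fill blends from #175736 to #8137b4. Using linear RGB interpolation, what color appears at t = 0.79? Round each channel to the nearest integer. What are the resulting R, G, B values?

#175736 → (23, 87, 54); #8137b4 → (129, 55, 180).
R = 23 + 0.79 × (129 − 23) = 23 + 0.79 × 106 = 106.74 → 107
G = 87 + 0.79 × (55 − 87) = 87 + 0.79 × -32 = 61.72 → 62
B = 54 + 0.79 × (180 − 54) = 54 + 0.79 × 126 = 153.54 → 154

(107, 62, 154)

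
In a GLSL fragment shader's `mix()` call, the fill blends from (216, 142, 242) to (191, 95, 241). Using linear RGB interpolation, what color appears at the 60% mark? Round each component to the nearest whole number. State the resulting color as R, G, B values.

(201, 114, 241)

60% corresponds to t = 0.6.
R = 216 + 0.6 × (191 − 216) = 216 + 0.6 × -25 = 201 → 201
G = 142 + 0.6 × (95 − 142) = 142 + 0.6 × -47 = 113.8 → 114
B = 242 + 0.6 × (241 − 242) = 242 + 0.6 × -1 = 241.4 → 241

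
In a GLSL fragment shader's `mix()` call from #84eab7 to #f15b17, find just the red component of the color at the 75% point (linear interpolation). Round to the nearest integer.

214

R₁ = 132 (from #84eab7), R₂ = 241 (from #f15b17).
R = 132 + 0.75 × (241 − 132) = 213.75 → 214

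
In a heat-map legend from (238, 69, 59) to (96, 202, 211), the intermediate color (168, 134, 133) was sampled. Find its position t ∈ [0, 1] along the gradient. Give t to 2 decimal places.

Invert the lerp on the B channel (largest span, 152): t = (133 − 59) / (211 − 59) = 74/152 = 0.48684.
Check on R: (168 − 238)/(96 − 238) = 0.493 ✓

0.49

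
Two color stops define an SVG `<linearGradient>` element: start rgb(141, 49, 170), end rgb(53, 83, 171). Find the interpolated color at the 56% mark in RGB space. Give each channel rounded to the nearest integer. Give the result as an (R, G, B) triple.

(92, 68, 171)

56% corresponds to t = 0.56.
R = 141 + 0.56 × (53 − 141) = 141 + 0.56 × -88 = 91.72 → 92
G = 49 + 0.56 × (83 − 49) = 49 + 0.56 × 34 = 68.04 → 68
B = 170 + 0.56 × (171 − 170) = 170 + 0.56 × 1 = 170.56 → 171
So the blended color is (92, 68, 171), about #5c44ab.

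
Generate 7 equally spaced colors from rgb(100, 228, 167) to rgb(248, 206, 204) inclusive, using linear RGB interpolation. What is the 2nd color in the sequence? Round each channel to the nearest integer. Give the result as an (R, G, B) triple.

With 7 swatches and endpoints inclusive, swatch 2 sits at t = (2 − 1)/(7 − 1) = 1/6 ≈ 0.1667.
R = 100 + 0.1667 × (248 − 100) = 124.672 → 125
G = 228 + 0.1667 × (206 − 228) = 224.333 → 224
B = 167 + 0.1667 × (204 − 167) = 173.168 → 173

(125, 224, 173)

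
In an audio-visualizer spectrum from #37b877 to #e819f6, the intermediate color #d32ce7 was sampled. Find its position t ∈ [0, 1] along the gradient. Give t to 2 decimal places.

0.88

Invert the lerp on the R channel (largest span, 177): t = (211 − 55) / (232 − 55) = 156/177 = 0.88136.
Check on G: (44 − 184)/(25 − 184) = 0.8805 ✓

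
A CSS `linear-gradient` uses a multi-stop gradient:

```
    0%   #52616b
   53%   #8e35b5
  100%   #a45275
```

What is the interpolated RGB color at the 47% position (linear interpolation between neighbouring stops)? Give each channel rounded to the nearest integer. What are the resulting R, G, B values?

(135, 58, 173)

47% lies between the 0% and 53% stops, so the local fraction is t = (47 − 0)/(53 − 0) = 47/53 ≈ 0.8868.
#52616b → (82, 97, 107); #8e35b5 → (142, 53, 181).
R = 82 + 0.8868 × (142 − 82) = 135.208 → 135
G = 97 + 0.8868 × (53 − 97) = 57.981 → 58
B = 107 + 0.8868 × (181 − 107) = 172.623 → 173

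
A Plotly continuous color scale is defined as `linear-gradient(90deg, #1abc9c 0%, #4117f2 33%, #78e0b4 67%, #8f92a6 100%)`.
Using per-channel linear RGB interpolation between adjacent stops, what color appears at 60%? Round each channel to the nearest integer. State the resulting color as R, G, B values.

60% lies between the 33% and 67% stops, so the local fraction is t = (60 − 33)/(67 − 33) = 27/34 ≈ 0.7941.
#4117f2 → (65, 23, 242); #78e0b4 → (120, 224, 180).
R = 65 + 0.7941 × (120 − 65) = 108.675 → 109
G = 23 + 0.7941 × (224 − 23) = 182.614 → 183
B = 242 + 0.7941 × (180 − 242) = 192.766 → 193

(109, 183, 193)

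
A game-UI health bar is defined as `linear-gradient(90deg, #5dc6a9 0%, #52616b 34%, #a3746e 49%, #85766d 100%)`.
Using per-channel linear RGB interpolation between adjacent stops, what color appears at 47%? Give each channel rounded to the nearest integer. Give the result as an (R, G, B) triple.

(152, 113, 110)

47% lies between the 34% and 49% stops, so the local fraction is t = (47 − 34)/(49 − 34) = 13/15 ≈ 0.8667.
#52616b → (82, 97, 107); #a3746e → (163, 116, 110).
R = 82 + 0.8667 × (163 − 82) = 152.203 → 152
G = 97 + 0.8667 × (116 − 97) = 113.467 → 113
B = 107 + 0.8667 × (110 − 107) = 109.6 → 110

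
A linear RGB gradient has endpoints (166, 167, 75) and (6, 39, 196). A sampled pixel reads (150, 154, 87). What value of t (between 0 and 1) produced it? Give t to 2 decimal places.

0.10

Invert the lerp on the R channel (largest span, 160): t = (150 − 166) / (6 − 166) = -16/-160 = 0.1.
Check on G: (154 − 167)/(39 − 167) = 0.1016 ✓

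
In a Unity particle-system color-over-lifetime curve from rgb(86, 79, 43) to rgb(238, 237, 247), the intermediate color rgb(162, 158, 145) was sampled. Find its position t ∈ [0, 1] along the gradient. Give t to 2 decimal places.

Invert the lerp on the B channel (largest span, 204): t = (145 − 43) / (247 − 43) = 102/204 = 0.5.
Check on R: (162 − 86)/(238 − 86) = 0.5 ✓

0.50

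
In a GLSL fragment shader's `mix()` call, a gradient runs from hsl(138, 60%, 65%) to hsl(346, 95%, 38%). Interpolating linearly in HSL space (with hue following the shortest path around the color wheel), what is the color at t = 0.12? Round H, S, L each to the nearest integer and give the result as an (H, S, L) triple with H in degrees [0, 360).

(120, 64, 62)

Hue: 346 − 138 = 208°, but |208| > 180 so the shorter arc goes the other way: Δh = 208 − 360 = -152°.
H = 138 + 0.12 × (-152) = 119.76 → 120°
S = 60 + 0.12 × (95 − 60) = 64.2 → 64%
L = 65 + 0.12 × (38 − 65) = 61.76 → 62%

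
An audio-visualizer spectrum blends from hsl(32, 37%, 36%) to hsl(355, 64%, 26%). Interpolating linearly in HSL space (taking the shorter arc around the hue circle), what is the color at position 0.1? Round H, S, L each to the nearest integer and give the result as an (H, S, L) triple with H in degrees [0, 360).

Hue: 355 − 32 = 323°, but |323| > 180 so the shorter arc goes the other way: Δh = 323 − 360 = -37°.
H = 32 + 0.1 × (-37) = 28.3 → 28°
S = 37 + 0.1 × (64 − 37) = 39.7 → 40%
L = 36 + 0.1 × (26 − 36) = 35 → 35%

(28, 40, 35)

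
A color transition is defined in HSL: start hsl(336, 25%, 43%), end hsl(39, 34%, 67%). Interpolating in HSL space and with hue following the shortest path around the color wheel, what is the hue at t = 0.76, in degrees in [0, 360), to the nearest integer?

24

Hue: 39 − 336 = -297°, but |-297| > 180 so the shorter arc goes the other way: Δh = -297 + 360 = 63°.
H = 336 + 0.76 × (63) = 383.88 → 384 → 384 mod 360 = 24°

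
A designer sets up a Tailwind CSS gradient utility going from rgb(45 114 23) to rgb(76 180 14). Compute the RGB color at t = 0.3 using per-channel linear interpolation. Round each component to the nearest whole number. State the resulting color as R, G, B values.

R = 45 + 0.3 × (76 − 45) = 45 + 0.3 × 31 = 54.3 → 54
G = 114 + 0.3 × (180 − 114) = 114 + 0.3 × 66 = 133.8 → 134
B = 23 + 0.3 × (14 − 23) = 23 + 0.3 × -9 = 20.3 → 20

(54, 134, 20)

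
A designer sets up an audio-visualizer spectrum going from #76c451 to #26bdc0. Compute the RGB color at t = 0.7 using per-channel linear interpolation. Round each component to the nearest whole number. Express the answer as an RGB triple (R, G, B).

(62, 191, 159)

#76c451 → (118, 196, 81); #26bdc0 → (38, 189, 192).
R = 118 + 0.7 × (38 − 118) = 118 + 0.7 × -80 = 62 → 62
G = 196 + 0.7 × (189 − 196) = 196 + 0.7 × -7 = 191.1 → 191
B = 81 + 0.7 × (192 − 81) = 81 + 0.7 × 111 = 158.7 → 159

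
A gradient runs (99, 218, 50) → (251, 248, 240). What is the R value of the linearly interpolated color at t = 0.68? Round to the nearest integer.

R = 99 + 0.68 × (251 − 99) = 202.36 → 202

202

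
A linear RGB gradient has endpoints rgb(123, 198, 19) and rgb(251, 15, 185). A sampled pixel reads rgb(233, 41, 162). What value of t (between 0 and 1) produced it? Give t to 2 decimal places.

0.86

Invert the lerp on the G channel (largest span, 183): t = (41 − 198) / (15 − 198) = -157/-183 = 0.85792.
Check on R: (233 − 123)/(251 − 123) = 0.8594 ✓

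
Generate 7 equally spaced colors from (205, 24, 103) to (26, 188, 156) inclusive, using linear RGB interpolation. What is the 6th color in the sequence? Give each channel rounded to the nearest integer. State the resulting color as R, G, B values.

With 7 swatches and endpoints inclusive, swatch 6 sits at t = (6 − 1)/(7 − 1) = 5/6 ≈ 0.8333.
R = 205 + 0.8333 × (26 − 205) = 55.839 → 56
G = 24 + 0.8333 × (188 − 24) = 160.661 → 161
B = 103 + 0.8333 × (156 − 103) = 147.165 → 147

(56, 161, 147)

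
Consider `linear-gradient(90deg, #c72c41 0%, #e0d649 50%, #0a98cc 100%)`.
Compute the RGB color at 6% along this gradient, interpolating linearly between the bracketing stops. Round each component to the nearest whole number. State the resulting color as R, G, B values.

6% lies between the 0% and 50% stops, so the local fraction is t = (6 − 0)/(50 − 0) = 6/50 ≈ 0.12.
#c72c41 → (199, 44, 65); #e0d649 → (224, 214, 73).
R = 199 + 0.12 × (224 − 199) = 202 → 202
G = 44 + 0.12 × (214 − 44) = 64.4 → 64
B = 65 + 0.12 × (73 − 65) = 65.96 → 66

(202, 64, 66)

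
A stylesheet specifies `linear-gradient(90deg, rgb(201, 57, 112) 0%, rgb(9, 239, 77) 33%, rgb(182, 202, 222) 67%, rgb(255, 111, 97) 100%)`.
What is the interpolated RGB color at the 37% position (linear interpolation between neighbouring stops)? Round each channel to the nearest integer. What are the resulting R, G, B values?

(29, 235, 94)

37% lies between the 33% and 67% stops, so the local fraction is t = (37 − 33)/(67 − 33) = 4/34 ≈ 0.1176.
R = 9 + 0.1176 × (182 − 9) = 29.345 → 29
G = 239 + 0.1176 × (202 − 239) = 234.649 → 235
B = 77 + 0.1176 × (222 − 77) = 94.052 → 94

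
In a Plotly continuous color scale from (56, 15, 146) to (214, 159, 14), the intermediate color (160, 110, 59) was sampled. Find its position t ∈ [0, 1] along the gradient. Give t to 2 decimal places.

0.66

Invert the lerp on the R channel (largest span, 158): t = (160 − 56) / (214 − 56) = 104/158 = 0.65823.
Check on G: (110 − 15)/(159 − 15) = 0.6597 ✓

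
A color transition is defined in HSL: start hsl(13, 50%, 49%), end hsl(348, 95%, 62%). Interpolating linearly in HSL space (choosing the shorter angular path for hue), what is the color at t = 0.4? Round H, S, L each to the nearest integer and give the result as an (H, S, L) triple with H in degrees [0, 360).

(3, 68, 54)

Hue: 348 − 13 = 335°, but |335| > 180 so the shorter arc goes the other way: Δh = 335 − 360 = -25°.
H = 13 + 0.4 × (-25) = 3 → 3°
S = 50 + 0.4 × (95 − 50) = 68 → 68%
L = 49 + 0.4 × (62 − 49) = 54.2 → 54%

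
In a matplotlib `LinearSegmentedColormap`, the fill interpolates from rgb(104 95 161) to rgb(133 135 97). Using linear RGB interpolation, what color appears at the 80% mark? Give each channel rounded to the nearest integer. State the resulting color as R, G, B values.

(127, 127, 110)

80% corresponds to t = 0.8.
R = 104 + 0.8 × (133 − 104) = 104 + 0.8 × 29 = 127.2 → 127
G = 95 + 0.8 × (135 − 95) = 95 + 0.8 × 40 = 127 → 127
B = 161 + 0.8 × (97 − 161) = 161 + 0.8 × -64 = 109.8 → 110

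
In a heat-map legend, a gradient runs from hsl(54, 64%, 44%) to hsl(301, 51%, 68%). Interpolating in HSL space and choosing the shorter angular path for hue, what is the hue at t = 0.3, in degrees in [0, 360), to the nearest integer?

Hue: 301 − 54 = 247°, but |247| > 180 so the shorter arc goes the other way: Δh = 247 − 360 = -113°.
H = 54 + 0.3 × (-113) = 20.1 → 20°

20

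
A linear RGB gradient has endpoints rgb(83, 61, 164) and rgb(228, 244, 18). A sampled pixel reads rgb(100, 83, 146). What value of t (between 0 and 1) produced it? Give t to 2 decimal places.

Invert the lerp on the G channel (largest span, 183): t = (83 − 61) / (244 − 61) = 22/183 = 0.12022.
Check on R: (100 − 83)/(228 − 83) = 0.1172 ✓

0.12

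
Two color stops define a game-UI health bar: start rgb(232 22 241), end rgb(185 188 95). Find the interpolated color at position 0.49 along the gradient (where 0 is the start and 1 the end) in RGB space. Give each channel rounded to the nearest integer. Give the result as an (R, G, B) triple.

R = 232 + 0.49 × (185 − 232) = 232 + 0.49 × -47 = 208.97 → 209
G = 22 + 0.49 × (188 − 22) = 22 + 0.49 × 166 = 103.34 → 103
B = 241 + 0.49 × (95 − 241) = 241 + 0.49 × -146 = 169.46 → 169

(209, 103, 169)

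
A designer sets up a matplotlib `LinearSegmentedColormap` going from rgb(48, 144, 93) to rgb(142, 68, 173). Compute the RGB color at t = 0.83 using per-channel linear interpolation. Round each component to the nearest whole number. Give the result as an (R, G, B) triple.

R = 48 + 0.83 × (142 − 48) = 48 + 0.83 × 94 = 126.02 → 126
G = 144 + 0.83 × (68 − 144) = 144 + 0.83 × -76 = 80.92 → 81
B = 93 + 0.83 × (173 − 93) = 93 + 0.83 × 80 = 159.4 → 159

(126, 81, 159)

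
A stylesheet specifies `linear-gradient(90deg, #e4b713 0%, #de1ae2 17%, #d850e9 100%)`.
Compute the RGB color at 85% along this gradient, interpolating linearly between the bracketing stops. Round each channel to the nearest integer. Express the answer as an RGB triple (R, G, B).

(217, 70, 232)

85% lies between the 17% and 100% stops, so the local fraction is t = (85 − 17)/(100 − 17) = 68/83 ≈ 0.8193.
#de1ae2 → (222, 26, 226); #d850e9 → (216, 80, 233).
R = 222 + 0.8193 × (216 − 222) = 217.084 → 217
G = 26 + 0.8193 × (80 − 26) = 70.242 → 70
B = 226 + 0.8193 × (233 − 226) = 231.735 → 232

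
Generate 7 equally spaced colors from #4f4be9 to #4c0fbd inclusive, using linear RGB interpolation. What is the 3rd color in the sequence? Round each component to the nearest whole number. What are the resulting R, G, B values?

With 7 swatches and endpoints inclusive, swatch 3 sits at t = (3 − 1)/(7 − 1) = 2/6 ≈ 0.3333.
#4f4be9 → (79, 75, 233); #4c0fbd → (76, 15, 189).
R = 79 + 0.3333 × (76 − 79) = 78 → 78
G = 75 + 0.3333 × (15 − 75) = 55.002 → 55
B = 233 + 0.3333 × (189 − 233) = 218.335 → 218

(78, 55, 218)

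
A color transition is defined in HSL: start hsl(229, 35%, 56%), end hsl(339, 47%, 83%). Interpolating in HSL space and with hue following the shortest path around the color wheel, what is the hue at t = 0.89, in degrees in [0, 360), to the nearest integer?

327

Hue arc: Δh = 339 − 229 = 110° (|Δh| ≤ 180, already the shorter path).
H = 229 + 0.89 × (110) = 326.9 → 327°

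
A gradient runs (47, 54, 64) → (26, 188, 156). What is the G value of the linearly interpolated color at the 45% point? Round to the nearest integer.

G = 54 + 0.45 × (188 − 54) = 114.3 → 114

114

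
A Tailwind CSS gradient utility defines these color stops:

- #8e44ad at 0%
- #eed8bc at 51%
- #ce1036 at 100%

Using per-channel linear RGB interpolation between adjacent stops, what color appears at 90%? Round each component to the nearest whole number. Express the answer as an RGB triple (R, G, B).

90% lies between the 51% and 100% stops, so the local fraction is t = (90 − 51)/(100 − 51) = 39/49 ≈ 0.7959.
#eed8bc → (238, 216, 188); #ce1036 → (206, 16, 54).
R = 238 + 0.7959 × (206 − 238) = 212.531 → 213
G = 216 + 0.7959 × (16 − 216) = 56.82 → 57
B = 188 + 0.7959 × (54 − 188) = 81.349 → 81

(213, 57, 81)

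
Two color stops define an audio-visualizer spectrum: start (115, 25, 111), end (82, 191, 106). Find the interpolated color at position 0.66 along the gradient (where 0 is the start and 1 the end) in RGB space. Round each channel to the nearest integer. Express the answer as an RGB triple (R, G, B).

(93, 135, 108)

R = 115 + 0.66 × (82 − 115) = 115 + 0.66 × -33 = 93.22 → 93
G = 25 + 0.66 × (191 − 25) = 25 + 0.66 × 166 = 134.56 → 135
B = 111 + 0.66 × (106 − 111) = 111 + 0.66 × -5 = 107.7 → 108
So the blended color is (93, 135, 108), about #5d876c.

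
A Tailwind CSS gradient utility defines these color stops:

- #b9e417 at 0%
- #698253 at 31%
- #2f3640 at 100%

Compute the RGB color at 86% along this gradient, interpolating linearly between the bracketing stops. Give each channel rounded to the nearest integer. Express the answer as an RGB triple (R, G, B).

86% lies between the 31% and 100% stops, so the local fraction is t = (86 − 31)/(100 − 31) = 55/69 ≈ 0.7971.
#698253 → (105, 130, 83); #2f3640 → (47, 54, 64).
R = 105 + 0.7971 × (47 − 105) = 58.768 → 59
G = 130 + 0.7971 × (54 − 130) = 69.42 → 69
B = 83 + 0.7971 × (64 − 83) = 67.855 → 68

(59, 69, 68)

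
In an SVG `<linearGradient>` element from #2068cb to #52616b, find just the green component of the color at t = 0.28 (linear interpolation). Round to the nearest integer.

102

G₁ = 104 (from #2068cb), G₂ = 97 (from #52616b).
G = 104 + 0.28 × (97 − 104) = 102.04 → 102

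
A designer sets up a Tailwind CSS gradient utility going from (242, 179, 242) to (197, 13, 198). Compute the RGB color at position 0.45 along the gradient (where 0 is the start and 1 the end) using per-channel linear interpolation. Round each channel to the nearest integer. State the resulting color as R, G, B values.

(222, 104, 222)

R = 242 + 0.45 × (197 − 242) = 242 + 0.45 × -45 = 221.75 → 222
G = 179 + 0.45 × (13 − 179) = 179 + 0.45 × -166 = 104.3 → 104
B = 242 + 0.45 × (198 − 242) = 242 + 0.45 × -44 = 222.2 → 222
So the blended color is (222, 104, 222), about #de68de.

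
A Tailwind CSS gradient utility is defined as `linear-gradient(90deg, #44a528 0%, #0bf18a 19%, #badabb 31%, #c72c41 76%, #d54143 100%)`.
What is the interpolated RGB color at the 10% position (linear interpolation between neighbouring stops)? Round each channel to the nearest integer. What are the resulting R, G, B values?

(38, 205, 92)

10% lies between the 0% and 19% stops, so the local fraction is t = (10 − 0)/(19 − 0) = 10/19 ≈ 0.5263.
#44a528 → (68, 165, 40); #0bf18a → (11, 241, 138).
R = 68 + 0.5263 × (11 − 68) = 38.001 → 38
G = 165 + 0.5263 × (241 − 165) = 204.999 → 205
B = 40 + 0.5263 × (138 − 40) = 91.577 → 92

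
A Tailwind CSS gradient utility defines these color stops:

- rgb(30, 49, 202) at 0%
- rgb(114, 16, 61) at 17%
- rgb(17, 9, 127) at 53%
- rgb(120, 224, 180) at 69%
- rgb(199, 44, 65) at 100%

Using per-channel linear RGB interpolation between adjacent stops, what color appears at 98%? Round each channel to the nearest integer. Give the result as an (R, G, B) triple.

(194, 56, 72)

98% lies between the 69% and 100% stops, so the local fraction is t = (98 − 69)/(100 − 69) = 29/31 ≈ 0.9355.
R = 120 + 0.9355 × (199 − 120) = 193.904 → 194
G = 224 + 0.9355 × (44 − 224) = 55.61 → 56
B = 180 + 0.9355 × (65 − 180) = 72.418 → 72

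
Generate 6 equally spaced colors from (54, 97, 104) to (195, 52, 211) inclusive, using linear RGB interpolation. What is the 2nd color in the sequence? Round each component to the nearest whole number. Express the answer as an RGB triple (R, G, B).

(82, 88, 125)

With 6 swatches and endpoints inclusive, swatch 2 sits at t = (2 − 1)/(6 − 1) = 1/5 ≈ 0.2.
R = 54 + 0.2 × (195 − 54) = 82.2 → 82
G = 97 + 0.2 × (52 − 97) = 88 → 88
B = 104 + 0.2 × (211 − 104) = 125.4 → 125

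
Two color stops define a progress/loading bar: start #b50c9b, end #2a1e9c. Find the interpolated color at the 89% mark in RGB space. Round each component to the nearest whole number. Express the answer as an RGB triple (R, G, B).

#b50c9b → (181, 12, 155); #2a1e9c → (42, 30, 156).
89% corresponds to t = 0.89.
R = 181 + 0.89 × (42 − 181) = 181 + 0.89 × -139 = 57.29 → 57
G = 12 + 0.89 × (30 − 12) = 12 + 0.89 × 18 = 28.02 → 28
B = 155 + 0.89 × (156 − 155) = 155 + 0.89 × 1 = 155.89 → 156
So the blended color is (57, 28, 156), about #391c9c.

(57, 28, 156)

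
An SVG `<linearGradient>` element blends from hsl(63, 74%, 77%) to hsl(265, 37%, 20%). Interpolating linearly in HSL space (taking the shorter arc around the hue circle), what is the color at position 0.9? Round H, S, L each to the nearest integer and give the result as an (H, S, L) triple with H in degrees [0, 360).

Hue: 265 − 63 = 202°, but |202| > 180 so the shorter arc goes the other way: Δh = 202 − 360 = -158°.
H = 63 + 0.9 × (-158) = -79.2 → -79 → -79 mod 360 = 281°
S = 74 + 0.9 × (37 − 74) = 40.7 → 41%
L = 77 + 0.9 × (20 − 77) = 25.7 → 26%

(281, 41, 26)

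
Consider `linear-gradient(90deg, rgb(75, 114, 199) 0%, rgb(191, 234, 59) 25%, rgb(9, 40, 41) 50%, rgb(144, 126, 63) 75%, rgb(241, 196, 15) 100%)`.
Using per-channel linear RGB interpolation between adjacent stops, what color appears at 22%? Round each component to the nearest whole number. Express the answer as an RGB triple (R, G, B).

22% lies between the 0% and 25% stops, so the local fraction is t = (22 − 0)/(25 − 0) = 22/25 ≈ 0.88.
R = 75 + 0.88 × (191 − 75) = 177.08 → 177
G = 114 + 0.88 × (234 − 114) = 219.6 → 220
B = 199 + 0.88 × (59 − 199) = 75.8 → 76

(177, 220, 76)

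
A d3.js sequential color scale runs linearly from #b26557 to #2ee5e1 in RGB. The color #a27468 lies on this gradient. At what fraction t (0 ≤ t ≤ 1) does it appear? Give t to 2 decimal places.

Invert the lerp on the B channel (largest span, 138): t = (104 − 87) / (225 − 87) = 17/138 = 0.12319.
Check on R: (162 − 178)/(46 − 178) = 0.1212 ✓

0.12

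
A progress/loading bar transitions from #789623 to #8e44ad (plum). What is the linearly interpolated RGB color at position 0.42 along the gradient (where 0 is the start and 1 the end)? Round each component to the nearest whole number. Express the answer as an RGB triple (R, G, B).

(129, 116, 93)

#789623 → (120, 150, 35); #8e44ad → (142, 68, 173).
R = 120 + 0.42 × (142 − 120) = 120 + 0.42 × 22 = 129.24 → 129
G = 150 + 0.42 × (68 − 150) = 150 + 0.42 × -82 = 115.56 → 116
B = 35 + 0.42 × (173 − 35) = 35 + 0.42 × 138 = 92.96 → 93
So the blended color is (129, 116, 93), about #81745d.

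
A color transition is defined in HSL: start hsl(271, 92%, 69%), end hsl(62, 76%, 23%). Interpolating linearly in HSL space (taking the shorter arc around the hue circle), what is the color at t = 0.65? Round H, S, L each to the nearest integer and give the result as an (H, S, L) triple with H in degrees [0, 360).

Hue: 62 − 271 = -209°, but |-209| > 180 so the shorter arc goes the other way: Δh = -209 + 360 = 151°.
H = 271 + 0.65 × (151) = 369.15 → 369 → 369 mod 360 = 9°
S = 92 + 0.65 × (76 − 92) = 81.6 → 82%
L = 69 + 0.65 × (23 − 69) = 39.1 → 39%

(9, 82, 39)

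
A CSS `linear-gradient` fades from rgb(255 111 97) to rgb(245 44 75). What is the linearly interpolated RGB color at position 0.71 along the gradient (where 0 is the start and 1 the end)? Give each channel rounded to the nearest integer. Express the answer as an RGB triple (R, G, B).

R = 255 + 0.71 × (245 − 255) = 255 + 0.71 × -10 = 247.9 → 248
G = 111 + 0.71 × (44 − 111) = 111 + 0.71 × -67 = 63.43 → 63
B = 97 + 0.71 × (75 − 97) = 97 + 0.71 × -22 = 81.38 → 81

(248, 63, 81)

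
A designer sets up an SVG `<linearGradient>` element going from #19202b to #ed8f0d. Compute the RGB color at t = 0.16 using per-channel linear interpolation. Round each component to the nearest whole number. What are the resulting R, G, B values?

(59, 50, 38)

#19202b → (25, 32, 43); #ed8f0d → (237, 143, 13).
R = 25 + 0.16 × (237 − 25) = 25 + 0.16 × 212 = 58.92 → 59
G = 32 + 0.16 × (143 − 32) = 32 + 0.16 × 111 = 49.76 → 50
B = 43 + 0.16 × (13 − 43) = 43 + 0.16 × -30 = 38.2 → 38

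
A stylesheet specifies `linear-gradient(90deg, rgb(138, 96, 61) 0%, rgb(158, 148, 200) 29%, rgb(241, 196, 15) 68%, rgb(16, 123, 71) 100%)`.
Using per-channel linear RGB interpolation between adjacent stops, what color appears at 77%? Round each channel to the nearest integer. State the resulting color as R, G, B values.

(178, 175, 31)

77% lies between the 68% and 100% stops, so the local fraction is t = (77 − 68)/(100 − 68) = 9/32 ≈ 0.2812.
R = 241 + 0.2812 × (16 − 241) = 177.73 → 178
G = 196 + 0.2812 × (123 − 196) = 175.472 → 175
B = 15 + 0.2812 × (71 − 15) = 30.747 → 31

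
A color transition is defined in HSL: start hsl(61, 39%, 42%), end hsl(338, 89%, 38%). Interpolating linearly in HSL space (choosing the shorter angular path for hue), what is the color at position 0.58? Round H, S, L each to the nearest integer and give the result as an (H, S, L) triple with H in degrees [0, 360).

(13, 68, 40)

Hue: 338 − 61 = 277°, but |277| > 180 so the shorter arc goes the other way: Δh = 277 − 360 = -83°.
H = 61 + 0.58 × (-83) = 12.86 → 13°
S = 39 + 0.58 × (89 − 39) = 68 → 68%
L = 42 + 0.58 × (38 − 42) = 39.68 → 40%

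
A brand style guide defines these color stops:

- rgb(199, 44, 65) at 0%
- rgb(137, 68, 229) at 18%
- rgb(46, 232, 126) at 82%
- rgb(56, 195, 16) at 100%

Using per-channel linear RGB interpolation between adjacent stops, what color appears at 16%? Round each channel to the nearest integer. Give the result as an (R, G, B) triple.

16% lies between the 0% and 18% stops, so the local fraction is t = (16 − 0)/(18 − 0) = 16/18 ≈ 0.8889.
R = 199 + 0.8889 × (137 − 199) = 143.888 → 144
G = 44 + 0.8889 × (68 − 44) = 65.334 → 65
B = 65 + 0.8889 × (229 − 65) = 210.78 → 211

(144, 65, 211)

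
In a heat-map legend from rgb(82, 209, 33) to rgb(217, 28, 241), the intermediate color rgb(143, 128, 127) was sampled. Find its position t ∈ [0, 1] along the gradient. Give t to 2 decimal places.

Invert the lerp on the B channel (largest span, 208): t = (127 − 33) / (241 − 33) = 94/208 = 0.45192.
Check on R: (143 − 82)/(217 − 82) = 0.4519 ✓

0.45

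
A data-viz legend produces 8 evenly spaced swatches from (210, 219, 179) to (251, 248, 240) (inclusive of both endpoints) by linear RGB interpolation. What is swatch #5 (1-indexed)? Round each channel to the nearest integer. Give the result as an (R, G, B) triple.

With 8 swatches and endpoints inclusive, swatch 5 sits at t = (5 − 1)/(8 − 1) = 4/7 ≈ 0.5714.
R = 210 + 0.5714 × (251 − 210) = 233.427 → 233
G = 219 + 0.5714 × (248 − 219) = 235.571 → 236
B = 179 + 0.5714 × (240 − 179) = 213.855 → 214

(233, 236, 214)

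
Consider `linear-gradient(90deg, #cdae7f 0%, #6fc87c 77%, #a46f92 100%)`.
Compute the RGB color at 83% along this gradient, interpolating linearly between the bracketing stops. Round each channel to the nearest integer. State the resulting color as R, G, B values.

83% lies between the 77% and 100% stops, so the local fraction is t = (83 − 77)/(100 − 77) = 6/23 ≈ 0.2609.
#6fc87c → (111, 200, 124); #a46f92 → (164, 111, 146).
R = 111 + 0.2609 × (164 − 111) = 124.828 → 125
G = 200 + 0.2609 × (111 − 200) = 176.78 → 177
B = 124 + 0.2609 × (146 − 124) = 129.74 → 130

(125, 177, 130)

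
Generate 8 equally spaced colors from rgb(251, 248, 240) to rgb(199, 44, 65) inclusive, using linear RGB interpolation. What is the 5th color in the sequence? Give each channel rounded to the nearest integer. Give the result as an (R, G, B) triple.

(221, 131, 140)

With 8 swatches and endpoints inclusive, swatch 5 sits at t = (5 − 1)/(8 − 1) = 4/7 ≈ 0.5714.
R = 251 + 0.5714 × (199 − 251) = 221.287 → 221
G = 248 + 0.5714 × (44 − 248) = 131.434 → 131
B = 240 + 0.5714 × (65 − 240) = 140.005 → 140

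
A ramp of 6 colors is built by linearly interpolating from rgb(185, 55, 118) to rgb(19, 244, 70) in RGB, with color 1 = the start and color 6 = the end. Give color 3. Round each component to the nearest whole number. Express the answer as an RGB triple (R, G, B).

With 6 swatches and endpoints inclusive, swatch 3 sits at t = (3 − 1)/(6 − 1) = 2/5 ≈ 0.4.
R = 185 + 0.4 × (19 − 185) = 118.6 → 119
G = 55 + 0.4 × (244 − 55) = 130.6 → 131
B = 118 + 0.4 × (70 − 118) = 98.8 → 99

(119, 131, 99)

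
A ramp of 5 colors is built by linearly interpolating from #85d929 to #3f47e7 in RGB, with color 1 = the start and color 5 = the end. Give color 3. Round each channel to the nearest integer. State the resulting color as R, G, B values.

With 5 swatches and endpoints inclusive, swatch 3 sits at t = (3 − 1)/(5 − 1) = 2/4 ≈ 0.5.
#85d929 → (133, 217, 41); #3f47e7 → (63, 71, 231).
R = 133 + 0.5 × (63 − 133) = 98 → 98
G = 217 + 0.5 × (71 − 217) = 144 → 144
B = 41 + 0.5 × (231 − 41) = 136 → 136

(98, 144, 136)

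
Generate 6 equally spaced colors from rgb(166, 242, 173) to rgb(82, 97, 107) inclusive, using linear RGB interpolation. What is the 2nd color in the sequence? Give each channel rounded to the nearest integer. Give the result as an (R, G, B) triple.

With 6 swatches and endpoints inclusive, swatch 2 sits at t = (2 − 1)/(6 − 1) = 1/5 ≈ 0.2.
R = 166 + 0.2 × (82 − 166) = 149.2 → 149
G = 242 + 0.2 × (97 − 242) = 213 → 213
B = 173 + 0.2 × (107 − 173) = 159.8 → 160

(149, 213, 160)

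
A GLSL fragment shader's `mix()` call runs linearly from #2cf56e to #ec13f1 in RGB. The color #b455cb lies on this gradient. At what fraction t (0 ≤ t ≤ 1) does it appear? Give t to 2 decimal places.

Invert the lerp on the G channel (largest span, 226): t = (85 − 245) / (19 − 245) = -160/-226 = 0.70796.
Check on R: (180 − 44)/(236 − 44) = 0.7083 ✓

0.71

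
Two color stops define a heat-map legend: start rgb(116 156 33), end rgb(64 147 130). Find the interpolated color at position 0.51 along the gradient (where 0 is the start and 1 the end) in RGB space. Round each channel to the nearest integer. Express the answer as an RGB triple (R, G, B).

R = 116 + 0.51 × (64 − 116) = 116 + 0.51 × -52 = 89.48 → 89
G = 156 + 0.51 × (147 − 156) = 156 + 0.51 × -9 = 151.41 → 151
B = 33 + 0.51 × (130 − 33) = 33 + 0.51 × 97 = 82.47 → 82
So the blended color is (89, 151, 82), about #599752.

(89, 151, 82)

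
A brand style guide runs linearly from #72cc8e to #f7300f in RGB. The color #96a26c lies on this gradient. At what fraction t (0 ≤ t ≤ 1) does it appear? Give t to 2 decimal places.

0.27

Invert the lerp on the G channel (largest span, 156): t = (162 − 204) / (48 − 204) = -42/-156 = 0.26923.
Check on R: (150 − 114)/(247 − 114) = 0.2707 ✓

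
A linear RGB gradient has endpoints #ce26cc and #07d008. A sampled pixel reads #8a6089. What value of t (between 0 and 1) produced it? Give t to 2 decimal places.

Invert the lerp on the R channel (largest span, 199): t = (138 − 206) / (7 − 206) = -68/-199 = 0.34171.
Check on G: (96 − 38)/(208 − 38) = 0.3412 ✓

0.34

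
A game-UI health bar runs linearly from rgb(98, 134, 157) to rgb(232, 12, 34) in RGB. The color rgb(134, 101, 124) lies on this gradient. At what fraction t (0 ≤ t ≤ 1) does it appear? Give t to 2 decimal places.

Invert the lerp on the R channel (largest span, 134): t = (134 − 98) / (232 − 98) = 36/134 = 0.26866.
Check on G: (101 − 134)/(12 − 134) = 0.2705 ✓

0.27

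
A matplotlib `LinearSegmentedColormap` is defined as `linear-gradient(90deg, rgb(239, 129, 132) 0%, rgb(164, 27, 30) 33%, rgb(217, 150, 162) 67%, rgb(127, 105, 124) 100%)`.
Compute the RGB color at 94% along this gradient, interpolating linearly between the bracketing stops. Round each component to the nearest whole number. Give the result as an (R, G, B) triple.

(143, 113, 131)

94% lies between the 67% and 100% stops, so the local fraction is t = (94 − 67)/(100 − 67) = 27/33 ≈ 0.8182.
R = 217 + 0.8182 × (127 − 217) = 143.362 → 143
G = 150 + 0.8182 × (105 − 150) = 113.181 → 113
B = 162 + 0.8182 × (124 − 162) = 130.908 → 131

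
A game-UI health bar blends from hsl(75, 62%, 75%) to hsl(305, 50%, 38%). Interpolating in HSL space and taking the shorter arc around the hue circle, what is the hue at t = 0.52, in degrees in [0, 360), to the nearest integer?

Hue: 305 − 75 = 230°, but |230| > 180 so the shorter arc goes the other way: Δh = 230 − 360 = -130°.
H = 75 + 0.52 × (-130) = 7.4 → 7°

7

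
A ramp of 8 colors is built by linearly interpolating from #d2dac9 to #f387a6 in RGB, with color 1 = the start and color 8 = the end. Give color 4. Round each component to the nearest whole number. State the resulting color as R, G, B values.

With 8 swatches and endpoints inclusive, swatch 4 sits at t = (4 − 1)/(8 − 1) = 3/7 ≈ 0.4286.
#d2dac9 → (210, 218, 201); #f387a6 → (243, 135, 166).
R = 210 + 0.4286 × (243 − 210) = 224.144 → 224
G = 218 + 0.4286 × (135 − 218) = 182.426 → 182
B = 201 + 0.4286 × (166 − 201) = 185.999 → 186

(224, 182, 186)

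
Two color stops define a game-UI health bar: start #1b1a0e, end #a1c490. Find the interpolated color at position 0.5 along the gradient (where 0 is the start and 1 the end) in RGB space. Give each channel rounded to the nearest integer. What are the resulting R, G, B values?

#1b1a0e → (27, 26, 14); #a1c490 → (161, 196, 144).
R = 27 + 0.5 × (161 − 27) = 27 + 0.5 × 134 = 94 → 94
G = 26 + 0.5 × (196 − 26) = 26 + 0.5 × 170 = 111 → 111
B = 14 + 0.5 × (144 − 14) = 14 + 0.5 × 130 = 79 → 79
So the blended color is (94, 111, 79), about #5e6f4f.

(94, 111, 79)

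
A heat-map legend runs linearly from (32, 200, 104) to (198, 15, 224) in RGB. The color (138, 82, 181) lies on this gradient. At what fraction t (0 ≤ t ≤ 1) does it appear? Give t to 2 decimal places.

Invert the lerp on the G channel (largest span, 185): t = (82 − 200) / (15 − 200) = -118/-185 = 0.63784.
Check on R: (138 − 32)/(198 − 32) = 0.6386 ✓

0.64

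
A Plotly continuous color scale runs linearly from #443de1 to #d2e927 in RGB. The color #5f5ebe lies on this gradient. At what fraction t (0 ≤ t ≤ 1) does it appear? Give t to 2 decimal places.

Invert the lerp on the B channel (largest span, 186): t = (190 − 225) / (39 − 225) = -35/-186 = 0.18817.
Check on R: (95 − 68)/(210 − 68) = 0.1901 ✓

0.19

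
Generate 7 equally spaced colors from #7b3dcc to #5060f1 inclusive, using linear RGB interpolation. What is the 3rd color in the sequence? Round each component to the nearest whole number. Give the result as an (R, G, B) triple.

(109, 73, 216)

With 7 swatches and endpoints inclusive, swatch 3 sits at t = (3 − 1)/(7 − 1) = 2/6 ≈ 0.3333.
#7b3dcc → (123, 61, 204); #5060f1 → (80, 96, 241).
R = 123 + 0.3333 × (80 − 123) = 108.668 → 109
G = 61 + 0.3333 × (96 − 61) = 72.665 → 73
B = 204 + 0.3333 × (241 − 204) = 216.332 → 216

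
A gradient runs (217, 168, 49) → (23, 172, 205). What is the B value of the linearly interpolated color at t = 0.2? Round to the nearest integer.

80

B = 49 + 0.2 × (205 − 49) = 80.2 → 80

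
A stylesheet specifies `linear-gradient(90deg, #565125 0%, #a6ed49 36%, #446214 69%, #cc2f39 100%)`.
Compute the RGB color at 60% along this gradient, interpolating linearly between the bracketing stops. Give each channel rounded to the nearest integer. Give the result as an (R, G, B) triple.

60% lies between the 36% and 69% stops, so the local fraction is t = (60 − 36)/(69 − 36) = 24/33 ≈ 0.7273.
#a6ed49 → (166, 237, 73); #446214 → (68, 98, 20).
R = 166 + 0.7273 × (68 − 166) = 94.725 → 95
G = 237 + 0.7273 × (98 − 237) = 135.905 → 136
B = 73 + 0.7273 × (20 − 73) = 34.453 → 34

(95, 136, 34)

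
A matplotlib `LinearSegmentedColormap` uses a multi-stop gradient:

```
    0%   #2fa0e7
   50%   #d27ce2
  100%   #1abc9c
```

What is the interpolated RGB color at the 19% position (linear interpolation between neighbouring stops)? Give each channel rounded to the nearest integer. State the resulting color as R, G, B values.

19% lies between the 0% and 50% stops, so the local fraction is t = (19 − 0)/(50 − 0) = 19/50 ≈ 0.38.
#2fa0e7 → (47, 160, 231); #d27ce2 → (210, 124, 226).
R = 47 + 0.38 × (210 − 47) = 108.94 → 109
G = 160 + 0.38 × (124 − 160) = 146.32 → 146
B = 231 + 0.38 × (226 − 231) = 229.1 → 229

(109, 146, 229)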